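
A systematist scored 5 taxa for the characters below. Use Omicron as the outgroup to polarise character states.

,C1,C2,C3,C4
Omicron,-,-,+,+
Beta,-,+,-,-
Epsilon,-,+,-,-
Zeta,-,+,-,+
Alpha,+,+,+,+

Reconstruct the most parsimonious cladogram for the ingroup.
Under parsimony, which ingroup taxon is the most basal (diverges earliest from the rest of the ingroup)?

Character polarity is set by the outgroup: the derived state is whichever differs from the outgroup's state, so for C3, C4 the derived state is '-', and for the remaining characters it is '+'.
C1: derived state '+' in Alpha only — an autapomorphy, so it tells us nothing about relationships among taxa.
C2 (derived state '+') is shared by all ingroup taxa — unites the whole ingroup.
Only Beta, Epsilon, and Zeta show the derived state '-' for C3, supporting them as a clade.
C4 (derived state '-') is shared by Beta and Epsilon — a synapomorphy uniting that clade.
Most parsimonious ingroup topology: (((Beta,Epsilon),Zeta),Alpha).
Alpha is sister to the clade containing all other ingroup taxa, so it is the earliest-diverging (most basal) ingroup lineage.

Alpha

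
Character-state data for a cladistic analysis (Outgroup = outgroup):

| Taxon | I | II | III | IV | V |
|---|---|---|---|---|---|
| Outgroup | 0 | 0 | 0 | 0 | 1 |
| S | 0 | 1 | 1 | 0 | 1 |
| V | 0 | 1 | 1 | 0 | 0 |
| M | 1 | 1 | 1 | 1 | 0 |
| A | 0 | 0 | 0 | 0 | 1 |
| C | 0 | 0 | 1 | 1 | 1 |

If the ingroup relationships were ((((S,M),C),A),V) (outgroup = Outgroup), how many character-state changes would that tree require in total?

9

Map each character onto ((((S,M),C),A),V) (rooted by Outgroup) and count the minimum state changes it requires (Fitch parsimony):
I: 1; II: 2; III: 2; IV: 2; V: 2.
Total tree length = 9.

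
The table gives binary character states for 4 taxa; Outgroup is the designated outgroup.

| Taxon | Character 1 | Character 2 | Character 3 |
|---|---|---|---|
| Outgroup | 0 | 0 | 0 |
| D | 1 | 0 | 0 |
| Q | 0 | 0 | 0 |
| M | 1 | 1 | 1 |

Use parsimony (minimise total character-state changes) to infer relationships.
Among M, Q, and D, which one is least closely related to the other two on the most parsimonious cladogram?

The outgroup has state '0' for every character, so '1' is the derived state throughout.
Character 1 (derived state '1') is shared by D and M — a synapomorphy uniting that clade.
Character 2: derived state '1' in M only — an autapomorphy, so it tells us nothing about relationships among taxa.
Character 3 (derived state '1') is unique to M (autapomorphy; uninformative for grouping).
Most parsimonious ingroup topology: ((D,M),Q).
M and D share a more recent common ancestor with each other than either does with Q, so Q is the least closely related of the three.

Q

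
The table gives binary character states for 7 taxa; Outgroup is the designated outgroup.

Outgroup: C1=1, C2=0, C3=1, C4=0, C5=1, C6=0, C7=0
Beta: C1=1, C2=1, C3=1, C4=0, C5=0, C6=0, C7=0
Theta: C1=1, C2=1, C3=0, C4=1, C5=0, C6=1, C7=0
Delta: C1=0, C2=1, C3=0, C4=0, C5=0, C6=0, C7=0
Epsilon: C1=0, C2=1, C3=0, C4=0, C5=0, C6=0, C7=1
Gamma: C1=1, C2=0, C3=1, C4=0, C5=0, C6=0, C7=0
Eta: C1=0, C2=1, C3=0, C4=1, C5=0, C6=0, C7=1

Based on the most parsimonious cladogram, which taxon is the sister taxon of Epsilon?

Character polarity is set by the outgroup: the derived state is whichever differs from the outgroup's state, so for C1, C3, C5 the derived state is '0', and for the remaining characters it is '1'.
C1 (derived state '0') is shared by Delta, Epsilon, and Eta — a synapomorphy uniting that clade.
C2 (derived state '1') is shared by Beta, Delta, Epsilon, Eta, and Theta — a synapomorphy uniting that clade.
Only Delta, Epsilon, Eta, and Theta show the derived state '0' for C3, supporting them as a clade.
C4 groups Eta and Theta, which is incompatible with the clades supported by the remaining characters; treating it as convergent (homoplasy) costs fewer steps than any alternative tree.
All ingroup taxa share the derived state '0' for C5; it defines the ingroup but does not resolve relationships within it.
C6: derived state '1' in Theta only — an autapomorphy, so it tells us nothing about relationships among taxa.
C7: derived state '1' in Epsilon and Eta only — synapomorphy for {Epsilon, Eta}.
Most parsimonious ingroup topology: ((Beta,(Theta,(Delta,(Epsilon,Eta)))),Gamma).
Epsilon and Eta form a cherry on this tree, so they are sister taxa.

Eta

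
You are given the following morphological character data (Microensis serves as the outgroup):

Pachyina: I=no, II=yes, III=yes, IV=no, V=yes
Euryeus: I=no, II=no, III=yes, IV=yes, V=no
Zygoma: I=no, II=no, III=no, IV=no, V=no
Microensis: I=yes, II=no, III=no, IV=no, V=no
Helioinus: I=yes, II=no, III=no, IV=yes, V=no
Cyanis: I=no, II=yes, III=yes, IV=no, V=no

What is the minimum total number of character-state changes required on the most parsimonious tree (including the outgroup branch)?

Character polarity is set by the outgroup: the derived state is whichever differs from the outgroup's state, so for I the derived state is 'no', and for the remaining characters it is 'yes'.
I: derived state 'no' in Cyanis, Euryeus, Pachyina, and Zygoma only — synapomorphy for {Cyanis, Euryeus, Pachyina, Zygoma}.
II (derived state 'yes') is shared by Cyanis and Pachyina — a synapomorphy uniting that clade.
III (derived state 'yes') is shared by Cyanis, Euryeus, and Pachyina — a synapomorphy uniting that clade.
IV groups Euryeus and Helioinus, which is incompatible with the clades supported by the remaining characters; treating it as convergent (homoplasy) costs fewer steps than any alternative tree.
V: derived state 'yes' in Pachyina only — an autapomorphy, so it tells us nothing about relationships among taxa.
Most parsimonious ingroup topology: ((Zygoma,(Euryeus,(Pachyina,Cyanis))),Helioinus).
Changes per character on this tree: I: 1; II: 1; III: 1; IV: 2; V: 1.
Total = 6.

6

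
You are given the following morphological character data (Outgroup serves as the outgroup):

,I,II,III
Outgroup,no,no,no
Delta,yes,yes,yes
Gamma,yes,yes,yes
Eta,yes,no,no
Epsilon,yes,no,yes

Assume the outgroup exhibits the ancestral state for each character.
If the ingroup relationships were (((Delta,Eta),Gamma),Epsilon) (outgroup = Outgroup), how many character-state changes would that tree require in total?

Map each character onto (((Delta,Eta),Gamma),Epsilon) (rooted by Outgroup) and count the minimum state changes it requires (Fitch parsimony):
I: 1; II: 2; III: 2.
Total tree length = 5.

5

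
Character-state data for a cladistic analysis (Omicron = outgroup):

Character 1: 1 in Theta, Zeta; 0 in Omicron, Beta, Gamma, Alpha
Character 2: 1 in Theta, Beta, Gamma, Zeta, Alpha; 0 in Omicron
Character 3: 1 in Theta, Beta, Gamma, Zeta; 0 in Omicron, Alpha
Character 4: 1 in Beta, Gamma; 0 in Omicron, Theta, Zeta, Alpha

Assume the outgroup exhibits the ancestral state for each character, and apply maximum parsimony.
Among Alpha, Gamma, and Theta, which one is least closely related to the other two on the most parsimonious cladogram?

Alpha

The outgroup has state '0' for every character, so '1' is the derived state throughout.
Character 1: derived state '1' in Theta and Zeta only — synapomorphy for {Theta, Zeta}.
All ingroup taxa share the derived state '1' for Character 2; it defines the ingroup but does not resolve relationships within it.
Only Beta, Gamma, Theta, and Zeta show the derived state '1' for Character 3, supporting them as a clade.
Character 4 (derived state '1') is shared by Beta and Gamma — a synapomorphy uniting that clade.
Most parsimonious ingroup topology: (((Theta,Zeta),(Beta,Gamma)),Alpha).
Gamma and Theta share a more recent common ancestor with each other than either does with Alpha, so Alpha is the least closely related of the three.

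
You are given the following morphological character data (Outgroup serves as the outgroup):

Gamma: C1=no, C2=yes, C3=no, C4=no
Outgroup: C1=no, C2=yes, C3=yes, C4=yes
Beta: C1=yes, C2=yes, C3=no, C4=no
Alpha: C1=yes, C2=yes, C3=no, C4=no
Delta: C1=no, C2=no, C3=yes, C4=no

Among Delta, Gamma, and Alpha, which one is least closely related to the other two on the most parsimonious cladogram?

Character polarity is set by the outgroup: the derived state is whichever differs from the outgroup's state, so for C2, C3, C4 the derived state is 'no', and for the remaining characters it is 'yes'.
C1 (derived state 'yes') is shared by Alpha and Beta — a synapomorphy uniting that clade.
C2 (derived state 'no') is unique to Delta (autapomorphy; uninformative for grouping).
C3: derived state 'no' in Alpha, Beta, and Gamma only — synapomorphy for {Alpha, Beta, Gamma}.
C4 (derived state 'no') is shared by all ingroup taxa — unites the whole ingroup.
Most parsimonious ingroup topology: (((Alpha,Beta),Gamma),Delta).
Gamma and Alpha share a more recent common ancestor with each other than either does with Delta, so Delta is the least closely related of the three.

Delta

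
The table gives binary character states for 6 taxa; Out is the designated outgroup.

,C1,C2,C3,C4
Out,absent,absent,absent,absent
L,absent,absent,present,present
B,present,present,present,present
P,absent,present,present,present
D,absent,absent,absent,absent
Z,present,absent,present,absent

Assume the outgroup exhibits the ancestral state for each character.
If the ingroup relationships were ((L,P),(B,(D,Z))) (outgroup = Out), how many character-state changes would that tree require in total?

8

Map each character onto ((L,P),(B,(D,Z))) (rooted by Out) and count the minimum state changes it requires (Fitch parsimony):
C1: 2; C2: 2; C3: 2; C4: 2.
Total tree length = 8.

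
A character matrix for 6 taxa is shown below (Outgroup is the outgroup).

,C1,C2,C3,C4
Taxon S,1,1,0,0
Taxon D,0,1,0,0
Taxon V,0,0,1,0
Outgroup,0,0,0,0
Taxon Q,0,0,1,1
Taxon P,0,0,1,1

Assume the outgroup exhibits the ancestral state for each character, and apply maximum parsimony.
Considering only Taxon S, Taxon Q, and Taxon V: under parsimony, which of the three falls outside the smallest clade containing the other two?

Taxon S

The outgroup has state '0' for every character, so '1' is the derived state throughout.
C1 (derived state '1') is unique to Taxon S (autapomorphy; uninformative for grouping).
C2 (derived state '1') is shared by Taxon D and Taxon S — a synapomorphy uniting that clade.
C3: derived state '1' in Taxon P, Taxon Q, and Taxon V only — synapomorphy for {Taxon P, Taxon Q, Taxon V}.
C4 (derived state '1') is shared by Taxon P and Taxon Q — a synapomorphy uniting that clade.
Most parsimonious ingroup topology: (((Taxon P,Taxon Q),Taxon V),(Taxon S,Taxon D)).
Taxon Q and Taxon V share a more recent common ancestor with each other than either does with Taxon S, so Taxon S is the least closely related of the three.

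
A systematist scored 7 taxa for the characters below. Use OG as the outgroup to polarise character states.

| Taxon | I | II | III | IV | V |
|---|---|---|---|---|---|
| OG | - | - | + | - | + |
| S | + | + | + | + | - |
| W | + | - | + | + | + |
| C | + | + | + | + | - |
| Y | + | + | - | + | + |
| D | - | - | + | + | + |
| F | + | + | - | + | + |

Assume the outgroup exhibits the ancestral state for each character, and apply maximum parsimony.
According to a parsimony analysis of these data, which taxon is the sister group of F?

Y

Character polarity is set by the outgroup: the derived state is whichever differs from the outgroup's state, so for III, V the derived state is '-', and for the remaining characters it is '+'.
I (derived state '+') is shared by C, F, S, W, and Y — a synapomorphy uniting that clade.
Only C, F, S, and Y show the derived state '+' for II, supporting them as a clade.
III (derived state '-') is shared by F and Y — a synapomorphy uniting that clade.
IV (derived state '+') is shared by all ingroup taxa — unites the whole ingroup.
V: derived state '-' in C and S only — synapomorphy for {C, S}.
Most parsimonious ingroup topology: ((((S,C),(Y,F)),W),D).
F and Y form a cherry on this tree, so they are sister taxa.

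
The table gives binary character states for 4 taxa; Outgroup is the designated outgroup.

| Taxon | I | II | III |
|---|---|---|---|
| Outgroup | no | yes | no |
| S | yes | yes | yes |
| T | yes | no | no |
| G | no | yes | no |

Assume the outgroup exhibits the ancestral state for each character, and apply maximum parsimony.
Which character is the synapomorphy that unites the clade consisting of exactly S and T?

I

Character polarity is set by the outgroup: the derived state is whichever differs from the outgroup's state, so for II the derived state is 'no', and for the remaining characters it is 'yes'.
I (derived state 'yes') is shared by S and T — a synapomorphy uniting that clade.
II (derived state 'no') is unique to T (autapomorphy; uninformative for grouping).
III: derived state 'yes' in S only — an autapomorphy, so it tells us nothing about relationships among taxa.
Most parsimonious ingroup topology: (G,(S,T)).
The clade {S, T} is supported by I: its derived state 'yes' occurs in exactly those taxa and in no other taxon (including the outgroup).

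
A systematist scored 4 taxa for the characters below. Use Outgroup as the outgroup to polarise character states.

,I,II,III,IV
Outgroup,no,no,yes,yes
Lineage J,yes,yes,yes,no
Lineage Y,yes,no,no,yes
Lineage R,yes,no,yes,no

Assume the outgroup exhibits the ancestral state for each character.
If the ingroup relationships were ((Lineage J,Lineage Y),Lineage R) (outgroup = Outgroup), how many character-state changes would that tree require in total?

Map each character onto ((Lineage J,Lineage Y),Lineage R) (rooted by Outgroup) and count the minimum state changes it requires (Fitch parsimony):
I: 1; II: 1; III: 1; IV: 2.
Total tree length = 5.

5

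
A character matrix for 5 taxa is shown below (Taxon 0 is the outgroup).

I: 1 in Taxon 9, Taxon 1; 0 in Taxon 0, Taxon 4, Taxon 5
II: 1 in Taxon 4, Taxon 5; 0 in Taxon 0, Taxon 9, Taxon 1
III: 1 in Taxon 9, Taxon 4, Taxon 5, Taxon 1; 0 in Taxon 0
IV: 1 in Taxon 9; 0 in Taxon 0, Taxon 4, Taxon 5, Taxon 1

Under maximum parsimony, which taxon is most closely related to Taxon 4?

Taxon 5

The outgroup has state '0' for every character, so '1' is the derived state throughout.
I: derived state '1' in Taxon 1 and Taxon 9 only — synapomorphy for {Taxon 1, Taxon 9}.
Only Taxon 4 and Taxon 5 show the derived state '1' for II, supporting them as a clade.
III (derived state '1') is shared by all ingroup taxa — unites the whole ingroup.
IV: derived state '1' in Taxon 9 only — an autapomorphy, so it tells us nothing about relationships among taxa.
Most parsimonious ingroup topology: ((Taxon 9,Taxon 1),(Taxon 4,Taxon 5)).
Taxon 4 and Taxon 5 form a cherry on this tree, so they are sister taxa.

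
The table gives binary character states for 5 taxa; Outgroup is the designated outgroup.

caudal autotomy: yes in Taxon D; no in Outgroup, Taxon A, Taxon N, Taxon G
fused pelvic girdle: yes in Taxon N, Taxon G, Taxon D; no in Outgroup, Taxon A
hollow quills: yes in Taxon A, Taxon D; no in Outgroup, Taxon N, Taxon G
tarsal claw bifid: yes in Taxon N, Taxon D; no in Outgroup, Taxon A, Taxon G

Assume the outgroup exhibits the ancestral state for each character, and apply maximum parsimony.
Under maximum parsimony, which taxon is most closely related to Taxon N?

Taxon D

The outgroup has state 'no' for every character, so 'yes' is the derived state throughout.
caudal autotomy (derived state 'yes') is unique to Taxon D (autapomorphy; uninformative for grouping).
fused pelvic girdle (derived state 'yes') is shared by Taxon D, Taxon G, and Taxon N — a synapomorphy uniting that clade.
hollow quills groups Taxon A and Taxon D, which is incompatible with the clades supported by the remaining characters; treating it as convergent (homoplasy) costs fewer steps than any alternative tree.
tarsal claw bifid: derived state 'yes' in Taxon D and Taxon N only — synapomorphy for {Taxon D, Taxon N}.
Most parsimonious ingroup topology: (Taxon A,((Taxon N,Taxon D),Taxon G)).
Taxon N and Taxon D form a cherry on this tree, so they are sister taxa.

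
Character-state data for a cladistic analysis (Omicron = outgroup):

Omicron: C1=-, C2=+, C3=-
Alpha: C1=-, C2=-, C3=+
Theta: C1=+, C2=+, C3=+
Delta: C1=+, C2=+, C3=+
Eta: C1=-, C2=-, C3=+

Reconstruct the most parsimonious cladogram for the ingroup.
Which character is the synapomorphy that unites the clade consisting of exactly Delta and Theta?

C1

Character polarity is set by the outgroup: the derived state is whichever differs from the outgroup's state, so for C2 the derived state is '-', and for the remaining characters it is '+'.
C1: derived state '+' in Delta and Theta only — synapomorphy for {Delta, Theta}.
C2 (derived state '-') is shared by Alpha and Eta — a synapomorphy uniting that clade.
C3 (derived state '+') is shared by all ingroup taxa — unites the whole ingroup.
Most parsimonious ingroup topology: ((Alpha,Eta),(Theta,Delta)).
The clade {Delta, Theta} is supported by C1: its derived state '+' occurs in exactly those taxa and in no other taxon (including the outgroup).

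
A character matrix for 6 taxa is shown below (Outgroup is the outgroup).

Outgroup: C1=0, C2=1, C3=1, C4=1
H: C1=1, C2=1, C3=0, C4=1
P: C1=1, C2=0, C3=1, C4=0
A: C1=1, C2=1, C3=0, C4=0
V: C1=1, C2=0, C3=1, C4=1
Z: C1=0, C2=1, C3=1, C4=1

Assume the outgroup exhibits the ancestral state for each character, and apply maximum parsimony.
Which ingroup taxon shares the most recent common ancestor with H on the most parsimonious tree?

A

Character polarity is set by the outgroup: the derived state is whichever differs from the outgroup's state, so for C2, C3, C4 the derived state is '0', and for the remaining characters it is '1'.
C1: derived state '1' in A, H, P, and V only — synapomorphy for {A, H, P, V}.
C2 (derived state '0') is shared by P and V — a synapomorphy uniting that clade.
C3 (derived state '0') is shared by A and H — a synapomorphy uniting that clade.
C4 (state '0') occurs in A and P but conflicts with the nesting implied by the other characters — most parsimoniously interpreted as homoplasy.
Most parsimonious ingroup topology: (((H,A),(P,V)),Z).
H and A form a cherry on this tree, so they are sister taxa.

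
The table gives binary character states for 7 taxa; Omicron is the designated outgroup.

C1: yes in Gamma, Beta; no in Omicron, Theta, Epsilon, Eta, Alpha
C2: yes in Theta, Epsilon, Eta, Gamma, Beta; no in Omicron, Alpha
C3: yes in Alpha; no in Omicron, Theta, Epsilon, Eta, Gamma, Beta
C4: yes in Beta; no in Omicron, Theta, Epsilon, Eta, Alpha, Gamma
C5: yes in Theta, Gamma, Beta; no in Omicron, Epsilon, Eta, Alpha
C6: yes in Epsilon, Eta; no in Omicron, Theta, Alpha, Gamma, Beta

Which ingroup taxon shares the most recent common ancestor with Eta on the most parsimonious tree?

Epsilon

The outgroup has state 'no' for every character, so 'yes' is the derived state throughout.
Only Beta and Gamma show the derived state 'yes' for C1, supporting them as a clade.
C2 (derived state 'yes') is shared by Beta, Epsilon, Eta, Gamma, and Theta — a synapomorphy uniting that clade.
C3: derived state 'yes' in Alpha only — an autapomorphy, so it tells us nothing about relationships among taxa.
C4: derived state 'yes' in Beta only — an autapomorphy, so it tells us nothing about relationships among taxa.
C5 (derived state 'yes') is shared by Beta, Gamma, and Theta — a synapomorphy uniting that clade.
Only Epsilon and Eta show the derived state 'yes' for C6, supporting them as a clade.
Most parsimonious ingroup topology: (((Theta,(Gamma,Beta)),(Epsilon,Eta)),Alpha).
Eta and Epsilon form a cherry on this tree, so they are sister taxa.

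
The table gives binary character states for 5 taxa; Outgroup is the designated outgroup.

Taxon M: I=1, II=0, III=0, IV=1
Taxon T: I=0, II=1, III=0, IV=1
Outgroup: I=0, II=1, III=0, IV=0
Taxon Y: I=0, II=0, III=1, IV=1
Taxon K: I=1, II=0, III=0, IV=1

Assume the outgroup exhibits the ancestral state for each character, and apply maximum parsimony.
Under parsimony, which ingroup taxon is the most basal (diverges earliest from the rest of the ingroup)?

Taxon T

Character polarity is set by the outgroup: the derived state is whichever differs from the outgroup's state, so for II the derived state is '0', and for the remaining characters it is '1'.
I (derived state '1') is shared by Taxon K and Taxon M — a synapomorphy uniting that clade.
II: derived state '0' in Taxon K, Taxon M, and Taxon Y only — synapomorphy for {Taxon K, Taxon M, Taxon Y}.
III: derived state '1' in Taxon Y only — an autapomorphy, so it tells us nothing about relationships among taxa.
All ingroup taxa share the derived state '1' for IV; it defines the ingroup but does not resolve relationships within it.
Most parsimonious ingroup topology: (Taxon T,(Taxon Y,(Taxon K,Taxon M))).
Taxon T is sister to the clade containing all other ingroup taxa, so it is the earliest-diverging (most basal) ingroup lineage.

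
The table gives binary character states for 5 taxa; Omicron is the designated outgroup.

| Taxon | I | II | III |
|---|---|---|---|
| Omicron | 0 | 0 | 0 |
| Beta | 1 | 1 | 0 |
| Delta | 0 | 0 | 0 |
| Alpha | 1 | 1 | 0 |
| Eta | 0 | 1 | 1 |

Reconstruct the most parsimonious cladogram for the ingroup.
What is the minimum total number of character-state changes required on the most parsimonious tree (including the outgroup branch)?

3

The outgroup has state '0' for every character, so '1' is the derived state throughout.
I (derived state '1') is shared by Alpha and Beta — a synapomorphy uniting that clade.
II (derived state '1') is shared by Alpha, Beta, and Eta — a synapomorphy uniting that clade.
III (derived state '1') is unique to Eta (autapomorphy; uninformative for grouping).
Most parsimonious ingroup topology: (((Beta,Alpha),Eta),Delta).
Changes per character on this tree: I: 1; II: 1; III: 1.
Total = 3.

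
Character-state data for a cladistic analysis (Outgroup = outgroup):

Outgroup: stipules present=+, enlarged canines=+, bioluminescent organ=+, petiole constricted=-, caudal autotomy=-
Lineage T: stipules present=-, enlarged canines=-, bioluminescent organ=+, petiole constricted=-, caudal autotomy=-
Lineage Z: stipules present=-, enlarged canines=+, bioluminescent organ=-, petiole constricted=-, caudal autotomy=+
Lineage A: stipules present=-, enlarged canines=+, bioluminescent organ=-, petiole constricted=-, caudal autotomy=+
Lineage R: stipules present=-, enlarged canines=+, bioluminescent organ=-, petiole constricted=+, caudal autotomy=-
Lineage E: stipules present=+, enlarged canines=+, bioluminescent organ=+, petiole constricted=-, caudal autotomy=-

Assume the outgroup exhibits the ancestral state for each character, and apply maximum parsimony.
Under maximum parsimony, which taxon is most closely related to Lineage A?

Lineage Z

Character polarity is set by the outgroup: the derived state is whichever differs from the outgroup's state, so for stipules present, enlarged canines, bioluminescent organ the derived state is '-', and for the remaining characters it is '+'.
stipules present: derived state '-' in Lineage A, Lineage R, Lineage T, and Lineage Z only — synapomorphy for {Lineage A, Lineage R, Lineage T, Lineage Z}.
enlarged canines (derived state '-') is unique to Lineage T (autapomorphy; uninformative for grouping).
bioluminescent organ (derived state '-') is shared by Lineage A, Lineage R, and Lineage Z — a synapomorphy uniting that clade.
petiole constricted: derived state '+' in Lineage R only — an autapomorphy, so it tells us nothing about relationships among taxa.
Only Lineage A and Lineage Z show the derived state '+' for caudal autotomy, supporting them as a clade.
Most parsimonious ingroup topology: ((Lineage T,((Lineage Z,Lineage A),Lineage R)),Lineage E).
Lineage A and Lineage Z form a cherry on this tree, so they are sister taxa.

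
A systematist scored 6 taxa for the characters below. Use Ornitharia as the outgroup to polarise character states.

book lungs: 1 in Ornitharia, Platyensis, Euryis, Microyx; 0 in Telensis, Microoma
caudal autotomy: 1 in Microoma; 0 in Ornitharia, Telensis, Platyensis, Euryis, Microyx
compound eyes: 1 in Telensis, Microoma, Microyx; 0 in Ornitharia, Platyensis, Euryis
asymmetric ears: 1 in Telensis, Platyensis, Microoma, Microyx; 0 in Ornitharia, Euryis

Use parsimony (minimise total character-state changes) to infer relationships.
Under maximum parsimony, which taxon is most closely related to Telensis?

Microoma

Character polarity is set by the outgroup: the derived state is whichever differs from the outgroup's state, so for book lungs the derived state is '0', and for the remaining characters it is '1'.
book lungs (derived state '0') is shared by Microoma and Telensis — a synapomorphy uniting that clade.
caudal autotomy (derived state '1') is unique to Microoma (autapomorphy; uninformative for grouping).
Only Microoma, Microyx, and Telensis show the derived state '1' for compound eyes, supporting them as a clade.
asymmetric ears (derived state '1') is shared by Microoma, Microyx, Platyensis, and Telensis — a synapomorphy uniting that clade.
Most parsimonious ingroup topology: ((((Telensis,Microoma),Microyx),Platyensis),Euryis).
Telensis and Microoma form a cherry on this tree, so they are sister taxa.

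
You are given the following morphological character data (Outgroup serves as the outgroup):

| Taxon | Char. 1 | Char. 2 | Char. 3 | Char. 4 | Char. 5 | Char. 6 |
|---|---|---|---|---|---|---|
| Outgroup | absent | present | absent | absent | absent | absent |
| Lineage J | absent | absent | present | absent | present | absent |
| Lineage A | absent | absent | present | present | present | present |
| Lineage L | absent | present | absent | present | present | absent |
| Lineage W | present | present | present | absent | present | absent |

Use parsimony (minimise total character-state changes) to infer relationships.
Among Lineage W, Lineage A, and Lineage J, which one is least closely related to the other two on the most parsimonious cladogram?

Character polarity is set by the outgroup: the derived state is whichever differs from the outgroup's state, so for Char. 2 the derived state is 'absent', and for the remaining characters it is 'present'.
Char. 1 (derived state 'present') is unique to Lineage W (autapomorphy; uninformative for grouping).
Char. 2: derived state 'absent' in Lineage A and Lineage J only — synapomorphy for {Lineage A, Lineage J}.
Char. 3: derived state 'present' in Lineage A, Lineage J, and Lineage W only — synapomorphy for {Lineage A, Lineage J, Lineage W}.
Char. 4 groups Lineage A and Lineage L, which is incompatible with the clades supported by the remaining characters; treating it as convergent (homoplasy) costs fewer steps than any alternative tree.
All ingroup taxa share the derived state 'present' for Char. 5; it defines the ingroup but does not resolve relationships within it.
Char. 6: derived state 'present' in Lineage A only — an autapomorphy, so it tells us nothing about relationships among taxa.
Most parsimonious ingroup topology: (((Lineage J,Lineage A),Lineage W),Lineage L).
Lineage J and Lineage A share a more recent common ancestor with each other than either does with Lineage W, so Lineage W is the least closely related of the three.

Lineage W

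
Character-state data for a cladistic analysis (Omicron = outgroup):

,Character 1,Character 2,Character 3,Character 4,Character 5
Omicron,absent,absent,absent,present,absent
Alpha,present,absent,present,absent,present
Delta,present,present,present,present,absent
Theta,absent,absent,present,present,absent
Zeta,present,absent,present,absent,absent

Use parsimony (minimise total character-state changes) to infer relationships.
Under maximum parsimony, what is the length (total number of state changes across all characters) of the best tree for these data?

Character polarity is set by the outgroup: the derived state is whichever differs from the outgroup's state, so for Character 4 the derived state is 'absent', and for the remaining characters it is 'present'.
Character 1 (derived state 'present') is shared by Alpha, Delta, and Zeta — a synapomorphy uniting that clade.
Character 2: derived state 'present' in Delta only — an autapomorphy, so it tells us nothing about relationships among taxa.
Character 3 (derived state 'present') is shared by all ingroup taxa — unites the whole ingroup.
Only Alpha and Zeta show the derived state 'absent' for Character 4, supporting them as a clade.
Character 5 (derived state 'present') is unique to Alpha (autapomorphy; uninformative for grouping).
Most parsimonious ingroup topology: (((Alpha,Zeta),Delta),Theta).
Changes per character on this tree: Character 1: 1; Character 2: 1; Character 3: 1; Character 4: 1; Character 5: 1.
Total = 5.

5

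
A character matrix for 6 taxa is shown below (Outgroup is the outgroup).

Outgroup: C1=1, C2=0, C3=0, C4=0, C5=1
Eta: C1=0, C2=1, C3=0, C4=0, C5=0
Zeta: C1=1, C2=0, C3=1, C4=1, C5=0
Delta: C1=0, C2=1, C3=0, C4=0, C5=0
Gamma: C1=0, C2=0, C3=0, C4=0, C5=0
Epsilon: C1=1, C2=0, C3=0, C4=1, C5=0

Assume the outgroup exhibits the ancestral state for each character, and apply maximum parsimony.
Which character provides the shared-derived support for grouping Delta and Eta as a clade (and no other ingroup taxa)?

Character polarity is set by the outgroup: the derived state is whichever differs from the outgroup's state, so for C1, C5 the derived state is '0', and for the remaining characters it is '1'.
C1 (derived state '0') is shared by Delta, Eta, and Gamma — a synapomorphy uniting that clade.
C2 (derived state '1') is shared by Delta and Eta — a synapomorphy uniting that clade.
C3: derived state '1' in Zeta only — an autapomorphy, so it tells us nothing about relationships among taxa.
C4: derived state '1' in Epsilon and Zeta only — synapomorphy for {Epsilon, Zeta}.
All ingroup taxa share the derived state '0' for C5; it defines the ingroup but does not resolve relationships within it.
Most parsimonious ingroup topology: (((Eta,Delta),Gamma),(Zeta,Epsilon)).
The clade {Delta, Eta} is supported by C2: its derived state '1' occurs in exactly those taxa and in no other taxon (including the outgroup).

C2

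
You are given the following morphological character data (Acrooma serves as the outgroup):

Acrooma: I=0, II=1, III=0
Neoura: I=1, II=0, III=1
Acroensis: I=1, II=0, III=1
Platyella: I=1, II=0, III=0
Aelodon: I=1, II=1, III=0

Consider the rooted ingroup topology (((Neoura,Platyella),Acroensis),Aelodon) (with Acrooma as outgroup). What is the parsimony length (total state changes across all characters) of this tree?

Map each character onto (((Neoura,Platyella),Acroensis),Aelodon) (rooted by Acrooma) and count the minimum state changes it requires (Fitch parsimony):
I: 1; II: 1; III: 2.
Total tree length = 4.

4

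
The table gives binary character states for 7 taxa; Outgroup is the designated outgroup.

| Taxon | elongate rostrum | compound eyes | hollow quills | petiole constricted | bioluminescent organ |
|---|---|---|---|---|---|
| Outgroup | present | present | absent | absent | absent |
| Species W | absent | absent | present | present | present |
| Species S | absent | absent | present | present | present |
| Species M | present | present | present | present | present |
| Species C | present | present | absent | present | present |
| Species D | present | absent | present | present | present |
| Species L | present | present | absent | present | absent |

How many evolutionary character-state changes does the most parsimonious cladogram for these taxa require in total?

5

Character polarity is set by the outgroup: the derived state is whichever differs from the outgroup's state, so for elongate rostrum, compound eyes the derived state is 'absent', and for the remaining characters it is 'present'.
Only Species S and Species W show the derived state 'absent' for elongate rostrum, supporting them as a clade.
Only Species D, Species S, and Species W show the derived state 'absent' for compound eyes, supporting them as a clade.
Only Species D, Species M, Species S, and Species W show the derived state 'present' for hollow quills, supporting them as a clade.
petiole constricted (derived state 'present') is shared by all ingroup taxa — unites the whole ingroup.
bioluminescent organ (derived state 'present') is shared by Species C, Species D, Species M, Species S, and Species W — a synapomorphy uniting that clade.
Most parsimonious ingroup topology: (((((Species W,Species S),Species D),Species M),Species C),Species L).
Changes per character on this tree: elongate rostrum: 1; compound eyes: 1; hollow quills: 1; petiole constricted: 1; bioluminescent organ: 1.
Total = 5.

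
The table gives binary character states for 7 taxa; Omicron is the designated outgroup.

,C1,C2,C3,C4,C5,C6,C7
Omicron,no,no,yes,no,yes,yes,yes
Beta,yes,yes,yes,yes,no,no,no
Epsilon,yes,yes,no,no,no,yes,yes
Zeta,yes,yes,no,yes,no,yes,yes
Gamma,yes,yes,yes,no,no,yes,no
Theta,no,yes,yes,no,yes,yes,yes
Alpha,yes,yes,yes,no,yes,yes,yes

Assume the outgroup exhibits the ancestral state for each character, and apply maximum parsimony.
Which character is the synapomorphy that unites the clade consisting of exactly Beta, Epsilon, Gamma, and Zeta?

Character polarity is set by the outgroup: the derived state is whichever differs from the outgroup's state, so for C3, C5, C6, C7 the derived state is 'no', and for the remaining characters it is 'yes'.
C1 (derived state 'yes') is shared by Alpha, Beta, Epsilon, Gamma, and Zeta — a synapomorphy uniting that clade.
All ingroup taxa share the derived state 'yes' for C2; it defines the ingroup but does not resolve relationships within it.
C3: derived state 'no' in Epsilon and Zeta only — synapomorphy for {Epsilon, Zeta}.
C4 groups Beta and Zeta, which is incompatible with the clades supported by the remaining characters; treating it as convergent (homoplasy) costs fewer steps than any alternative tree.
C5 (derived state 'no') is shared by Beta, Epsilon, Gamma, and Zeta — a synapomorphy uniting that clade.
C6 (derived state 'no') is unique to Beta (autapomorphy; uninformative for grouping).
Only Beta and Gamma show the derived state 'no' for C7, supporting them as a clade.
Most parsimonious ingroup topology: ((((Beta,Gamma),(Epsilon,Zeta)),Alpha),Theta).
The clade {Beta, Epsilon, Gamma, Zeta} is supported by C5: its derived state 'no' occurs in exactly those taxa and in no other taxon (including the outgroup).

C5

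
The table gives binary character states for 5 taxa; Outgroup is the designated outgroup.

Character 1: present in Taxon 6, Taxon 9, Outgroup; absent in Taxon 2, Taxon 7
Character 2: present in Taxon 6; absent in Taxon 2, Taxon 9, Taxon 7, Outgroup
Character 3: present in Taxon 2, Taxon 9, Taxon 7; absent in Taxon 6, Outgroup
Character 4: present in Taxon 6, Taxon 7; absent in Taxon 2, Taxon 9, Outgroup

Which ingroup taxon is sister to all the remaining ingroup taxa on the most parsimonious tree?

Taxon 6

Character polarity is set by the outgroup: the derived state is whichever differs from the outgroup's state, so for Character 1 the derived state is 'absent', and for the remaining characters it is 'present'.
Character 1: derived state 'absent' in Taxon 2 and Taxon 7 only — synapomorphy for {Taxon 2, Taxon 7}.
Character 2 (derived state 'present') is unique to Taxon 6 (autapomorphy; uninformative for grouping).
Character 3: derived state 'present' in Taxon 2, Taxon 7, and Taxon 9 only — synapomorphy for {Taxon 2, Taxon 7, Taxon 9}.
Character 4 groups Taxon 6 and Taxon 7, which is incompatible with the clades supported by the remaining characters; treating it as convergent (homoplasy) costs fewer steps than any alternative tree.
Most parsimonious ingroup topology: (Taxon 6,((Taxon 7,Taxon 2),Taxon 9)).
Taxon 6 is sister to the clade containing all other ingroup taxa, so it is the earliest-diverging (most basal) ingroup lineage.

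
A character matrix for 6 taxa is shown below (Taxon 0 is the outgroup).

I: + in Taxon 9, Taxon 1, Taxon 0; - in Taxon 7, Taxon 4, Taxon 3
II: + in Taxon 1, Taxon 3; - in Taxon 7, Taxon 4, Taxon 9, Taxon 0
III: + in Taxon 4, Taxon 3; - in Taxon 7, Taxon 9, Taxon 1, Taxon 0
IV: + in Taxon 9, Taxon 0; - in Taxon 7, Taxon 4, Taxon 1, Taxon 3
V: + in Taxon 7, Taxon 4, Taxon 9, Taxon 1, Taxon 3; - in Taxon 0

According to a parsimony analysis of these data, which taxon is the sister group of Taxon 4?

Character polarity is set by the outgroup: the derived state is whichever differs from the outgroup's state, so for I, IV the derived state is '-', and for the remaining characters it is '+'.
I: derived state '-' in Taxon 3, Taxon 4, and Taxon 7 only — synapomorphy for {Taxon 3, Taxon 4, Taxon 7}.
II groups Taxon 1 and Taxon 3, which is incompatible with the clades supported by the remaining characters; treating it as convergent (homoplasy) costs fewer steps than any alternative tree.
Only Taxon 3 and Taxon 4 show the derived state '+' for III, supporting them as a clade.
IV (derived state '-') is shared by Taxon 1, Taxon 3, Taxon 4, and Taxon 7 — a synapomorphy uniting that clade.
V (derived state '+') is shared by all ingroup taxa — unites the whole ingroup.
Most parsimonious ingroup topology: ((Taxon 1,((Taxon 3,Taxon 4),Taxon 7)),Taxon 9).
Taxon 4 and Taxon 3 form a cherry on this tree, so they are sister taxa.

Taxon 3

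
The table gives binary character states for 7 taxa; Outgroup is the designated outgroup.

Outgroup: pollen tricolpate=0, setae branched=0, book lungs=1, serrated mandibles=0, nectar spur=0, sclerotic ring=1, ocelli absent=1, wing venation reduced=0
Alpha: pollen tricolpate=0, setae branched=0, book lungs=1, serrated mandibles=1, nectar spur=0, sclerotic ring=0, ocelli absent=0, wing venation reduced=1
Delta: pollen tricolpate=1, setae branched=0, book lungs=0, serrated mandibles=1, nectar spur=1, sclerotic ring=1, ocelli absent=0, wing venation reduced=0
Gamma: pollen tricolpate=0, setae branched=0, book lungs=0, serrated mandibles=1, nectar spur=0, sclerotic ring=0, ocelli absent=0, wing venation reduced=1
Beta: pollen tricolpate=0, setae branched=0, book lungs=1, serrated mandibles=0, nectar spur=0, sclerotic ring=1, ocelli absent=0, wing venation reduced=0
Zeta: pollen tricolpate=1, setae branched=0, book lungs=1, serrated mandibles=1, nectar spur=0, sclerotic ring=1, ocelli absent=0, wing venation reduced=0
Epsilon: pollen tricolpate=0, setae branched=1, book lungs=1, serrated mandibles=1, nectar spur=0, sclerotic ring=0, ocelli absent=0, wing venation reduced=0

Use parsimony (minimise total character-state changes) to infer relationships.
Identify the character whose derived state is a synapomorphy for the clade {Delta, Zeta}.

Character polarity is set by the outgroup: the derived state is whichever differs from the outgroup's state, so for book lungs, sclerotic ring, ocelli absent the derived state is '0', and for the remaining characters it is '1'.
pollen tricolpate: derived state '1' in Delta and Zeta only — synapomorphy for {Delta, Zeta}.
setae branched: derived state '1' in Epsilon only — an autapomorphy, so it tells us nothing about relationships among taxa.
book lungs (state '0') occurs in Delta and Gamma but conflicts with the nesting implied by the other characters — most parsimoniously interpreted as homoplasy.
serrated mandibles: derived state '1' in Alpha, Delta, Epsilon, Gamma, and Zeta only — synapomorphy for {Alpha, Delta, Epsilon, Gamma, Zeta}.
nectar spur (derived state '1') is unique to Delta (autapomorphy; uninformative for grouping).
Only Alpha, Epsilon, and Gamma show the derived state '0' for sclerotic ring, supporting them as a clade.
All ingroup taxa share the derived state '0' for ocelli absent; it defines the ingroup but does not resolve relationships within it.
Only Alpha and Gamma show the derived state '1' for wing venation reduced, supporting them as a clade.
Most parsimonious ingroup topology: ((((Alpha,Gamma),Epsilon),(Delta,Zeta)),Beta).
The clade {Delta, Zeta} is supported by pollen tricolpate: its derived state '1' occurs in exactly those taxa and in no other taxon (including the outgroup).

pollen tricolpate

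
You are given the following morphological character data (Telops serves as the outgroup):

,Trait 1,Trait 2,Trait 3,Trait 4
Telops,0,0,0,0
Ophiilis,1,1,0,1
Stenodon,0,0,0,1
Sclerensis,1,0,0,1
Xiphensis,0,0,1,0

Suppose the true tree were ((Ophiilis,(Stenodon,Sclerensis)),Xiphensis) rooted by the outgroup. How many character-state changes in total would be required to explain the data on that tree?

Map each character onto ((Ophiilis,(Stenodon,Sclerensis)),Xiphensis) (rooted by Telops) and count the minimum state changes it requires (Fitch parsimony):
Trait 1: 2; Trait 2: 1; Trait 3: 1; Trait 4: 1.
Total tree length = 5.

5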